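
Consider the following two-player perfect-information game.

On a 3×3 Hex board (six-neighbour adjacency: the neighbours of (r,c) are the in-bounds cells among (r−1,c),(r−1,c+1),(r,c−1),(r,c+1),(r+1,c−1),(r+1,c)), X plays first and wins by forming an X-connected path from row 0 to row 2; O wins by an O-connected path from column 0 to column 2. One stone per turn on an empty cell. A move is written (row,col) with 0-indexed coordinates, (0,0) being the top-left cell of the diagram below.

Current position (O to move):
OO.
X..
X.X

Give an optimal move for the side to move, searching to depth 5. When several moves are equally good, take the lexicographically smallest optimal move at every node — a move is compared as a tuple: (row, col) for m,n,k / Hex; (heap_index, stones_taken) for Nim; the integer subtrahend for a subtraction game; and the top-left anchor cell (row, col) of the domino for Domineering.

O's best at [OO./X../X.X]: (0,2)

[OO./X../X.X] O move#1: (0,2):+1/OOO/X../X.X*, (1,1):+1/OO./XO./X.X, (1,2):+1/OO./X.O/X.X, (2,1):-1/OO./X../XOX
[OOO/X../X.X] end (terminal -1, X#2); searched OO./X../X.X to 5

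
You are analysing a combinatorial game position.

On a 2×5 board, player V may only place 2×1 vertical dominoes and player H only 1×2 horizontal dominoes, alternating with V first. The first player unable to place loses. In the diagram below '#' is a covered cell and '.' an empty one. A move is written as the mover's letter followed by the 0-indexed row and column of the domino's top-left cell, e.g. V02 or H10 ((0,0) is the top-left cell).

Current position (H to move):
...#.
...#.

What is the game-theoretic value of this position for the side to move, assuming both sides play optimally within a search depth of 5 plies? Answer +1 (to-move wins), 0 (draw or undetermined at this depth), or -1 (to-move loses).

value(...#./...#., H) = -1

p1 H@[...#./...#.]: H00[##.#./...#.]-1* H01[.###./...#.]-1 H10[...#./##.#.]-1 H11[...#./.###.]-1
p2 V@[##.#./...#.]: V02[####./..##.]+1* V04[##.##/...##]-1
p3 H@[####./..##.]: H10[####./####.]-1*
p4 V@[####./####.]: V04[#####/#####]+1*
p5 H@[#####/#####] terminal -1; root [...#./...#.] d5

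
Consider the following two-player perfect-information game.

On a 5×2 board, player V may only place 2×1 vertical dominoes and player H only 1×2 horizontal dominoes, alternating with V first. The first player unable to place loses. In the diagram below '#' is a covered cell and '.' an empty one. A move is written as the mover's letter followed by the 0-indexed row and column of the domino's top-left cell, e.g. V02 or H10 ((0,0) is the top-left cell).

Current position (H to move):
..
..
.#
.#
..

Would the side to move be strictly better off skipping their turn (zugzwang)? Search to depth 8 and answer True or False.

zugzwang(../../.#/.#/.., H) = False

ply 1, H at ../../.#/.#/.. | H00=+1→##/../.#/.#/..*; H10=+1→../##/.#/.#/..; H40=-1→../../.#/.#/##
ply 2, V at ##/../.#/.#/.. | V10=-1→##/#./##/.#/..*; V20=-1→##/../##/##/..; V30=-1→##/../.#/##/#.
ply 3, H at ##/#./##/.#/.. | H40=+1→##/#./##/.#/##*
ply 4: ##/#./##/.#/## is terminal -1 (V); from ../../.#/.#/.. depth 8
if H skipped the turn, V would face:
~ ply 1, V at ../../.#/.#/.. | V00=+1→#./#./.#/.#/..*; V01=+1→.#/.#/.#/.#/..; V10=+1→../#./##/.#/..; V20=-1→../../##/##/..; V30=-1→../../.#/##/#.
~ ply 2, H at #./#./.#/.#/.. | H40=-1→#./#./.#/.#/##*
~ ply 3, V at #./#./.#/.#/## | V01=+1→##/##/.#/.#/##*; V20=+1→#./#./##/##/##
~ ply 4: ##/##/.#/.#/## is terminal -1 (H); from ../../.#/.#/.. depth 8
compare (H): move=+1 vs pass=-1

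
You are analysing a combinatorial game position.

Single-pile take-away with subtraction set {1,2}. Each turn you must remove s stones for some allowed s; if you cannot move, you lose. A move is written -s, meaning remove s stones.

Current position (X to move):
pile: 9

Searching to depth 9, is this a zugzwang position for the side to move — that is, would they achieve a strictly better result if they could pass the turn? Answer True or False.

zugzwang(9, X) = True

ply 1, X at 9 | -1=-1→8*; -2=-1→7
ply 2, O at 8 | -1=-1→7; -2=+1→6*
ply 3, X at 6 | -1=-1→5*; -2=-1→4
ply 4, O at 5 | -1=-1→4; -2=+1→3*
ply 5, X at 3 | -1=-1→2*; -2=-1→1
ply 6, O at 2 | -1=-1→1; -2=+1→0*
ply 7: 0 is terminal -1 (X); from 9 depth 9
pass branch (O moves first from the same position):
  | ply 1, O at 9 | -1=-1→8*; -2=-1→7
  | ply 2, X at 8 | -1=-1→7; -2=+1→6*
  | ply 3, O at 6 | -1=-1→5*; -2=-1→4
  | ply 4, X at 5 | -1=-1→4; -2=+1→3*
  | ply 5, O at 3 | -1=-1→2*; -2=-1→1
  | ply 6, X at 2 | -1=-1→1; -2=+1→0*
  | ply 7: 0 is terminal -1 (O); from 9 depth 9
X moving scores -1; X passing scores +1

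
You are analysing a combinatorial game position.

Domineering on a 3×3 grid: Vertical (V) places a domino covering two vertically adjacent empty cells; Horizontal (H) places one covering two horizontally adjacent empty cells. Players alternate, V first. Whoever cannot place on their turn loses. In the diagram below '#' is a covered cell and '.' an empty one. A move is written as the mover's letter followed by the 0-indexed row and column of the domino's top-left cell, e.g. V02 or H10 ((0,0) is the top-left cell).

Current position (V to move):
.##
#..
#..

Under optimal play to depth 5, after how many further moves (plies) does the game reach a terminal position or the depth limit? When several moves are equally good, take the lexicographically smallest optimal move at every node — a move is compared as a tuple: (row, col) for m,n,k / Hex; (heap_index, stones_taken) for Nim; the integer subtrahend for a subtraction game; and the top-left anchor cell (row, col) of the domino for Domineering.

PV length from [.##/#../#..]: 1 ply

[.##/#../#..] V move#1: V11:+1/.##/##./##.*, V12:+1/.##/#.#/#.#
[.##/##./##.] end (terminal -1, H#2); searched .##/#../#.. to 5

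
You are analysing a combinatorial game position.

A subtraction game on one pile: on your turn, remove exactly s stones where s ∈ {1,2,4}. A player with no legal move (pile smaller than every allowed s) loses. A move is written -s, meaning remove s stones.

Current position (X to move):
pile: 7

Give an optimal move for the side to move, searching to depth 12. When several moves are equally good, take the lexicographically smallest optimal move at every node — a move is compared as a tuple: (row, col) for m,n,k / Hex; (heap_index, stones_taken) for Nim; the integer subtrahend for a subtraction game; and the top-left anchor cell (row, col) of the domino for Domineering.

ply 1, X at 7 | -1=+1→6*; -2=-1→5; -4=+1→3
ply 2, O at 6 | -1=-1→5*; -2=-1→4; -4=-1→2
ply 3, X at 5 | -1=-1→4; -2=+1→3*; -4=-1→1
ply 4, O at 3 | -1=-1→2*; -2=-1→1
ply 5, X at 2 | -1=-1→1; -2=+1→0*
ply 6: 0 is terminal -1 (O); from 7 depth 12

X's best at [7]: -1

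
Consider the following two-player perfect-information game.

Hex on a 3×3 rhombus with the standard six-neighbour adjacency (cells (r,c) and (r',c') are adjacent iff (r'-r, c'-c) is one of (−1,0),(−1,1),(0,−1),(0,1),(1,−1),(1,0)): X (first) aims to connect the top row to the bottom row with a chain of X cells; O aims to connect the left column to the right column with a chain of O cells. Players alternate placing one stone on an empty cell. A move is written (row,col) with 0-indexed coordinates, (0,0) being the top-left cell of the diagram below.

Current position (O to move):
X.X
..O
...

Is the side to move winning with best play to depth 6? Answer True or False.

p1 O@[X.X/..O/...]: (0,1)[XOX/..O/...]-1 (1,0)[X.X/O.O/...]-1 (1,1)[X.X/.OO/...]+1* (2,0)[X.X/..O/O..]+1 (2,1)[X.X/..O/.O.]-1 (2,2)[X.X/..O/..O]-1
p2 X@[X.X/.OO/...]: (0,1)[XXX/.OO/...]-1* (1,0)[X.X/XOO/...]-1 (2,0)[X.X/.OO/X..]-1 (2,1)[X.X/.OO/.X.]-1 (2,2)[X.X/.OO/..X]-1
p3 O@[XXX/.OO/...]: (1,0)[XXX/OOO/...]+1* (2,0)[XXX/.OO/O..]+1 (2,1)[XXX/.OO/.O.]+1 (2,2)[XXX/.OO/..O]+1
p4 X@[XXX/OOO/...] terminal -1; root [X.X/..O/...] d6

O winning at [X.X/..O/...]: True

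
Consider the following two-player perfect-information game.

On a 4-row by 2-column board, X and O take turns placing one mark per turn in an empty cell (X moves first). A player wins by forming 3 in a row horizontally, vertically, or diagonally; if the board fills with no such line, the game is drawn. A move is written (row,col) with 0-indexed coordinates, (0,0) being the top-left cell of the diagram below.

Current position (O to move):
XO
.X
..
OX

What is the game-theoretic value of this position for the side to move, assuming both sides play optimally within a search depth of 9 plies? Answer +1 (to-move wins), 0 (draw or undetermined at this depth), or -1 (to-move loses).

value(XO/.X/../OX, O) = 0

[XO/.X/../OX] O move#1: (1,0):-1/XO/OX/../OX, (2,0):-1/XO/.X/O./OX, (2,1):+0/XO/.X/.O/OX*
[XO/.X/.O/OX] X move#2: (1,0):+0/XO/XX/.O/OX*, (2,0):+0/XO/.X/XO/OX
[XO/XX/.O/OX] O move#3: (2,0):+0/XO/XX/OO/OX*
[XO/XX/OO/OX] end (terminal +0, X#4); searched XO/.X/../OX to 9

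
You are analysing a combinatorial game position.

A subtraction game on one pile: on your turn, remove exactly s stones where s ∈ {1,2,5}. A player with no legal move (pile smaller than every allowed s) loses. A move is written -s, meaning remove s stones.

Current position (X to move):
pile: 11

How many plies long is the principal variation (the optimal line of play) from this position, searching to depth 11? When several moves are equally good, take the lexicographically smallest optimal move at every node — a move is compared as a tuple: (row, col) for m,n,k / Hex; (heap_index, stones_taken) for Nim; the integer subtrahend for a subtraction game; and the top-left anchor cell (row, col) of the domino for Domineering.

p1 X@[11]: -1[10]-1 -2[9]+1* -5[6]+1
p2 O@[9]: -1[8]-1* -2[7]-1 -5[4]-1
p3 X@[8]: -1[7]-1 -2[6]+1* -5[3]+1
p4 O@[6]: -1[5]-1* -2[4]-1 -5[1]-1
p5 X@[5]: -1[4]-1 -2[3]+1* -5[0]+1
p6 O@[3]: -1[2]-1* -2[1]-1
p7 X@[2]: -1[1]-1 -2[0]+1*
p8 O@[0] terminal -1; root [11] d11

PV length from [11]: 7 plies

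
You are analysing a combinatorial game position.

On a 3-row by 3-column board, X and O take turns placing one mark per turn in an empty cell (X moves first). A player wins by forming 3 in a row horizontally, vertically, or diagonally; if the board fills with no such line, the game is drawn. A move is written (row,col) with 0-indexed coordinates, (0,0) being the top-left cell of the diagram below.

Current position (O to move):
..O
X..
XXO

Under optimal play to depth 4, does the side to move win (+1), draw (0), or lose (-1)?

value(..O/X../XXO, O) = +1

p1 O@[..O/X../XXO]: (0,0)[O.O/X../XXO]+1* (0,1)[.OO/X../XXO]-1 (1,1)[..O/XO./XXO]-1 (1,2)[..O/X.O/XXO]+1
p2 X@[O.O/X../XXO]: (0,1)[OXO/X../XXO]-1* (1,1)[O.O/XX./XXO]-1 (1,2)[O.O/X.X/XXO]-1
p3 O@[OXO/X../XXO]: (1,1)[OXO/XO./XXO]+1* (1,2)[OXO/X.O/XXO]+1
p4 X@[OXO/XO./XXO] terminal -1; root [..O/X../XXO] d4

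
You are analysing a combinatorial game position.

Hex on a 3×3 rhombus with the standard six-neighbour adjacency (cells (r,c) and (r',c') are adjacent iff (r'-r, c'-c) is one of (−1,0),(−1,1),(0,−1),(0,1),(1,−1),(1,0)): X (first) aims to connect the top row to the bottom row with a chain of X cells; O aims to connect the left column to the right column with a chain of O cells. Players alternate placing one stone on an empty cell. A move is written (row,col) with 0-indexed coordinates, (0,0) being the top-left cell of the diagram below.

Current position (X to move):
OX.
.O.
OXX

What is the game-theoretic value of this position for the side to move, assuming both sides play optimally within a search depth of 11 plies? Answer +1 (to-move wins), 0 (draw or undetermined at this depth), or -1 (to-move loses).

[OX./.O./OXX] X move#1: (0,2):-1/OXX/.O./OXX*, (1,0):-1/OX./XO./OXX, (1,2):-1/OX./.OX/OXX
[OXX/.O./OXX] O move#2: (1,0):-1/OXX/OO./OXX, (1,2):+1/OXX/.OO/OXX*
[OXX/.OO/OXX] end (terminal -1, X#3); searched OX./.O./OXX to 11

value(OX./.O./OXX, X) = -1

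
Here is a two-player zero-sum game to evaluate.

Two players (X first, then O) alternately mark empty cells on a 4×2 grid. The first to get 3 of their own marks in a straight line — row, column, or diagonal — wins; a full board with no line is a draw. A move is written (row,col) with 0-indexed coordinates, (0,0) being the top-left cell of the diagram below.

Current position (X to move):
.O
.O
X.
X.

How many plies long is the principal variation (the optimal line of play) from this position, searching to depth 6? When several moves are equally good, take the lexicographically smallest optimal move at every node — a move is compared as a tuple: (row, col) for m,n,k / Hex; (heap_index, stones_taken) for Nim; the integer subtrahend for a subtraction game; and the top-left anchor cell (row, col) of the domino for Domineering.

PV length from [.O/.O/X./X.]: 1 ply

ply 1, X at .O/.O/X./X. | (0,0)=-1→XO/.O/X./X.; (1,0)=+1→.O/XO/X./X.*; (2,1)=+0→.O/.O/XX/X.; (3,1)=-1→.O/.O/X./XX
ply 2: .O/XO/X./X. is terminal -1 (O); from .O/.O/X./X. depth 6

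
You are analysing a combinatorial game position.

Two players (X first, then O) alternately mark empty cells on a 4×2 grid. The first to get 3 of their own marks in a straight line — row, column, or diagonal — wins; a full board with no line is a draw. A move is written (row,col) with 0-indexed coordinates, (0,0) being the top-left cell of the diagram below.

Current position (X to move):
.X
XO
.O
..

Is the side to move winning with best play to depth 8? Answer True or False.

X winning at [.X/XO/.O/..]: False

p1 X@[.X/XO/.O/..]: (0,0)[XX/XO/.O/..]-1 (2,0)[.X/XO/XO/..]-1 (3,0)[.X/XO/.O/X.]-1 (3,1)[.X/XO/.O/.X]+0*
p2 O@[.X/XO/.O/.X]: (0,0)[OX/XO/.O/.X]+0* (2,0)[.X/XO/OO/.X]+0 (3,0)[.X/XO/.O/OX]+0
p3 X@[OX/XO/.O/.X]: (2,0)[OX/XO/XO/.X]+0* (3,0)[OX/XO/.O/XX]+0
p4 O@[OX/XO/XO/.X]: (3,0)[OX/XO/XO/OX]+0*
p5 X@[OX/XO/XO/OX] terminal +0; root [.X/XO/.O/..] d8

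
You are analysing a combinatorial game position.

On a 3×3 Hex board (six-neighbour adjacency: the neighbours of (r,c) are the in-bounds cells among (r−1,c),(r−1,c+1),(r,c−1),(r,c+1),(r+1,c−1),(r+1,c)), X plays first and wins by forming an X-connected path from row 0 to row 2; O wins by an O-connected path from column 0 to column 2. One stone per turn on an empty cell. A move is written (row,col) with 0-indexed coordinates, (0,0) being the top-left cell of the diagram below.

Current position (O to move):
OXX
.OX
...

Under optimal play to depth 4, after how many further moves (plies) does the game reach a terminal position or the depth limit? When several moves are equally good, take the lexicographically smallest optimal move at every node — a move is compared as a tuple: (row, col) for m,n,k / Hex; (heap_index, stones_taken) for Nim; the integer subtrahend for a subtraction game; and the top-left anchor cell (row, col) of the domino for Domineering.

PV length from [OXX/.OX/...]: 4 plies

p1 O@[OXX/.OX/...]: (1,0)[OXX/OOX/...]-1* (2,0)[OXX/.OX/O..]-1 (2,1)[OXX/.OX/.O.]-1 (2,2)[OXX/.OX/..O]-1
p2 X@[OXX/OOX/...]: (2,0)[OXX/OOX/X..]+1* (2,1)[OXX/OOX/.X.]+1 (2,2)[OXX/OOX/..X]+1
p3 O@[OXX/OOX/X..]: (2,1)[OXX/OOX/XO.]-1* (2,2)[OXX/OOX/X.O]-1
p4 X@[OXX/OOX/XO.]: (2,2)[OXX/OOX/XOX]+1*
p5 O@[OXX/OOX/XOX] terminal -1; root [OXX/.OX/...] d4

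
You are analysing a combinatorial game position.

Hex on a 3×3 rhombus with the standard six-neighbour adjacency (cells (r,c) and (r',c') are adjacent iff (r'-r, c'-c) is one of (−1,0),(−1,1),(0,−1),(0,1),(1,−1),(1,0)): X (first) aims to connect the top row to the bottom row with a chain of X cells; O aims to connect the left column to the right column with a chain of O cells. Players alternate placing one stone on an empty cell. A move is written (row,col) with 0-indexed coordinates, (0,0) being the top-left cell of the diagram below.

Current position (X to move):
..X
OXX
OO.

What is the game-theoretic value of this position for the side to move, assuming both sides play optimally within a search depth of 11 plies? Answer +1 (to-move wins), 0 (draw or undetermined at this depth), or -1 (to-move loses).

value(..X/OXX/OO., X) = +1

[..X/OXX/OO.] X move#1: (0,0):-1/X.X/OXX/OO., (0,1):-1/.XX/OXX/OO., (2,2):+1/..X/OXX/OOX*
[..X/OXX/OOX] end (terminal -1, O#2); searched ..X/OXX/OO. to 11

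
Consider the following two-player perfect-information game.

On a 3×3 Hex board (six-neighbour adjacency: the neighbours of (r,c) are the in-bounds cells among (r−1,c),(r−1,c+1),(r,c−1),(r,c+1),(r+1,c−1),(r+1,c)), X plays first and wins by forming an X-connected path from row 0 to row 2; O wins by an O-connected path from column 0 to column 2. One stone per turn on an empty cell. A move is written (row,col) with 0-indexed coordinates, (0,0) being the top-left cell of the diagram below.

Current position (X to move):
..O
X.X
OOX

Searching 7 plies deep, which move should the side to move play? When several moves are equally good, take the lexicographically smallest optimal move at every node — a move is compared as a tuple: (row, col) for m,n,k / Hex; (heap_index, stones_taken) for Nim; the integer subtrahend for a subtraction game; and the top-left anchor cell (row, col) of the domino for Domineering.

[..O/X.X/OOX] X move#1: (0,0):-1/X.O/X.X/OOX, (0,1):-1/.XO/X.X/OOX, (1,1):+1/..O/XXX/OOX*
[..O/XXX/OOX] O move#2: (0,0):-1/O.O/XXX/OOX*, (0,1):-1/.OO/XXX/OOX
[O.O/XXX/OOX] X move#3: (0,1):+1/OXO/XXX/OOX*
[OXO/XXX/OOX] end (terminal -1, O#4); searched ..O/X.X/OOX to 7

X's best at [..O/X.X/OOX]: (1,1)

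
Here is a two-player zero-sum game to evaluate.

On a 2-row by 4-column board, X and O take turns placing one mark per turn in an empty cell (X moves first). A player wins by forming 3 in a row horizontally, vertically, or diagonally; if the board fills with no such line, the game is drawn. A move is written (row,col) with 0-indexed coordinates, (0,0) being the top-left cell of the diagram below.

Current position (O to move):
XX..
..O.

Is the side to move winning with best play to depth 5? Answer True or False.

O winning at [XX../..O.]: False

[XX../..O.] O move#1: (0,2):+0/XXO./..O.*, (0,3):-1/XX.O/..O., (1,0):-1/XX../O.O., (1,1):-1/XX../.OO., (1,3):-1/XX../..OO
[XXO./..O.] X move#2: (0,3):-1/XXOX/..O., (1,0):+0/XXO./X.O.*, (1,1):+0/XXO./.XO., (1,3):+0/XXO./..OX
[XXO./X.O.] O move#3: (0,3):+0/XXOO/X.O.*, (1,1):+0/XXO./XOO., (1,3):+0/XXO./X.OO
[XXOO/X.O.] X move#4: (1,1):+0/XXOO/XXO.*, (1,3):+0/XXOO/X.OX
[XXOO/XXO.] O move#5: (1,3):+0/XXOO/XXOO*
[XXOO/XXOO] end (terminal +0, X#6); searched XX../..O. to 5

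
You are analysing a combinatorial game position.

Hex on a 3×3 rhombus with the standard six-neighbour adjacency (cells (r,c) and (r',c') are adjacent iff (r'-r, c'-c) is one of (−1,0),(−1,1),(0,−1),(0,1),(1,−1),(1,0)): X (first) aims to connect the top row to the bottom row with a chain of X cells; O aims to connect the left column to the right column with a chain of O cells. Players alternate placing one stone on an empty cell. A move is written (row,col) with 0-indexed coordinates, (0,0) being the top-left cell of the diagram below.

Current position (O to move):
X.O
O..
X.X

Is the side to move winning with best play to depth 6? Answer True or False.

O winning at [X.O/O../X.X]: True

ply 1, O at X.O/O../X.X | (0,1)=+1→XOO/O../X.X*; (1,1)=+1→X.O/OO./X.X; (1,2)=+1→X.O/O.O/X.X; (2,1)=+1→X.O/O../XOX
ply 2: XOO/O../X.X is terminal -1 (X); from X.O/O../X.X depth 6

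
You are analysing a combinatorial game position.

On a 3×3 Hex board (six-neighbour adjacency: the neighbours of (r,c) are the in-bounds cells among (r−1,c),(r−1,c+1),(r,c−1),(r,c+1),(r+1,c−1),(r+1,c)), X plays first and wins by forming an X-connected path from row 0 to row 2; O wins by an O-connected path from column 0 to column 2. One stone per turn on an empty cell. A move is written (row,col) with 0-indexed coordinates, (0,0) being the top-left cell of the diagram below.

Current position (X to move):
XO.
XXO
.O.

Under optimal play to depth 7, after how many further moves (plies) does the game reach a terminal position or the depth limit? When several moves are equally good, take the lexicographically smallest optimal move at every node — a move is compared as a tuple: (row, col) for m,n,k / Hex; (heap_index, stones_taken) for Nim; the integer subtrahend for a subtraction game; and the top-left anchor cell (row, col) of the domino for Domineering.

PV length from [XO./XXO/.O.]: 1 ply

[XO./XXO/.O.] X move#1: (0,2):-1/XOX/XXO/.O., (2,0):+1/XO./XXO/XO.*, (2,2):-1/XO./XXO/.OX
[XO./XXO/XO.] end (terminal -1, O#2); searched XO./XXO/.O. to 7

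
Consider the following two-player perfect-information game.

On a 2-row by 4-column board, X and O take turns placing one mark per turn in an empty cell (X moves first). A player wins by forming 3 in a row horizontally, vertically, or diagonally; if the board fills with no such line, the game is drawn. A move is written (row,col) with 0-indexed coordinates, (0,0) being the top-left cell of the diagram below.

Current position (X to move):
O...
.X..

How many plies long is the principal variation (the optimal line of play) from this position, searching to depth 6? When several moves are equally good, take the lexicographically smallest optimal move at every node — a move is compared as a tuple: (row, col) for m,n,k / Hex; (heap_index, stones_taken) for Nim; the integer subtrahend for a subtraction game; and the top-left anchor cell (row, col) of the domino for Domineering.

PV length from [O.../.X..]: 5 plies

[O.../.X..] X move#1: (0,1):+0/OX../.X.., (0,2):+0/O.X./.X.., (0,3):+0/O..X/.X.., (1,0):+0/O.../XX.., (1,2):+1/O.../.XX.*, (1,3):+0/O.../.X.X
[O.../.XX.] O move#2: (0,1):-1/OO../.XX.*, (0,2):-1/O.O./.XX., (0,3):-1/O..O/.XX., (1,0):-1/O.../OXX., (1,3):-1/O.../.XXO
[OO../.XX.] X move#3: (0,2):+1/OOX./.XX.*, (0,3):-1/OO.X/.XX., (1,0):+1/OO../XXX., (1,3):+1/OO../.XXX
[OOX./.XX.] O move#4: (0,3):-1/OOXO/.XX.*, (1,0):-1/OOX./OXX., (1,3):-1/OOX./.XXO
[OOXO/.XX.] X move#5: (1,0):+1/OOXO/XXX.*, (1,3):+1/OOXO/.XXX
[OOXO/XXX.] end (terminal -1, O#6); searched O.../.X.. to 6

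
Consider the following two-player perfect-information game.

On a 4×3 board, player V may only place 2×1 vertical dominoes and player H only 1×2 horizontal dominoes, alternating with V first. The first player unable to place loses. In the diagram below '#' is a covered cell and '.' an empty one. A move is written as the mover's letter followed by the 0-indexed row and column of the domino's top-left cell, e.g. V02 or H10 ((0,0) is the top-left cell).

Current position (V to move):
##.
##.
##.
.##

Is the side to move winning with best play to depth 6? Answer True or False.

[##./##./##./.##] V move#1: V02:+1/###/###/##./.##*, V12:+1/##./###/###/.##
[###/###/##./.##] end (terminal -1, H#2); searched ##./##./##./.## to 6

V winning at [##./##./##./.##]: True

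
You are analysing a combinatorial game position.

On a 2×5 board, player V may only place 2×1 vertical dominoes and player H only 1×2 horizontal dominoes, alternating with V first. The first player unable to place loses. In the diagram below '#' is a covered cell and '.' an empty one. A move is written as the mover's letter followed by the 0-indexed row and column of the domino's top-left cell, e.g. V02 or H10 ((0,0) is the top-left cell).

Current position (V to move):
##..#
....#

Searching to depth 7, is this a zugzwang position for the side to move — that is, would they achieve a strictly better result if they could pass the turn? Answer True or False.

zugzwang(##..#/....#, V) = False

[##..#/....#] V move#1: V02:+1/###.#/..#.#*, V03:-1/##.##/...##
[###.#/..#.#] H move#2: H10:-1/###.#/###.#*
[###.#/###.#] V move#3: V03:+1/#####/#####*
[#####/#####] end (terminal -1, H#4); searched ##..#/....# to 7
pass branch (H moves first from the same position):
  | [##..#/....#] H move#1: H02:+1/#####/....#*, H10:-1/##..#/##..#, H11:-1/##..#/.##.#, H12:+1/##..#/..###
  | [#####/....#] end (terminal -1, V#2); searched ##..#/....# to 7
V moving scores +1; V passing scores -1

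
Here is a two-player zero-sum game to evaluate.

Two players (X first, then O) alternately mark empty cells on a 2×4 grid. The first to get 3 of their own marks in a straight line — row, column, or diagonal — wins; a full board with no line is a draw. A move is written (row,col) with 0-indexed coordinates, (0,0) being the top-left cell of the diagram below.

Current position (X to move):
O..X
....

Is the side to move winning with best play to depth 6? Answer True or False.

ply 1, X at O..X/.... | (0,1)=+0→OX.X/....*; (0,2)=+0→O.XX/....; (1,0)=+0→O..X/X...; (1,1)=+0→O..X/.X..; (1,2)=+0→O..X/..X.; (1,3)=+0→O..X/...X
ply 2, O at OX.X/.... | (0,2)=+0→OXOX/....*; (1,0)=-1→OX.X/O...; (1,1)=-1→OX.X/.O..; (1,2)=-1→OX.X/..O.; (1,3)=-1→OX.X/...O
ply 3, X at OXOX/.... | (1,0)=+0→OXOX/X...*; (1,1)=+0→OXOX/.X..; (1,2)=+0→OXOX/..X.; (1,3)=+0→OXOX/...X
ply 4, O at OXOX/X... | (1,1)=+0→OXOX/XO..*; (1,2)=+0→OXOX/X.O.; (1,3)=+0→OXOX/X..O
ply 5, X at OXOX/XO.. | (1,2)=+0→OXOX/XOX.*; (1,3)=+0→OXOX/XO.X
ply 6, O at OXOX/XOX. | (1,3)=+0→OXOX/XOXO*
ply 7: OXOX/XOXO is terminal +0 (X); from O..X/.... depth 6

X winning at [O..X/....]: False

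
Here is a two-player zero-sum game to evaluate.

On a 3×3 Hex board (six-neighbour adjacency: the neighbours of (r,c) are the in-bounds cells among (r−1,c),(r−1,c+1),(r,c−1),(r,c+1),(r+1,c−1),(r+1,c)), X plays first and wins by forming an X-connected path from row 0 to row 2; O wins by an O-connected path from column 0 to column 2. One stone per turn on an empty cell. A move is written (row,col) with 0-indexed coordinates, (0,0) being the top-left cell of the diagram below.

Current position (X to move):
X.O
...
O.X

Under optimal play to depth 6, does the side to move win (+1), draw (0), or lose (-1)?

value(X.O/.../O.X, X) = +1

p1 X@[X.O/.../O.X]: (0,1)[XXO/.../O.X]-1 (1,0)[X.O/X../O.X]-1 (1,1)[X.O/.X./O.X]+1* (1,2)[X.O/..X/O.X]-1 (2,1)[X.O/.../OXX]-1
p2 O@[X.O/.X./O.X]: (0,1)[XOO/.X./O.X]-1* (1,0)[X.O/OX./O.X]-1 (1,2)[X.O/.XO/O.X]-1 (2,1)[X.O/.X./OOX]-1
p3 X@[XOO/.X./O.X]: (1,0)[XOO/XX./O.X]+1* (1,2)[XOO/.XX/O.X]-1 (2,1)[XOO/.X./OXX]-1
p4 O@[XOO/XX./O.X]: (1,2)[XOO/XXO/O.X]-1* (2,1)[XOO/XX./OOX]-1
p5 X@[XOO/XXO/O.X]: (2,1)[XOO/XXO/OXX]+1*
p6 O@[XOO/XXO/OXX] terminal -1; root [X.O/.../O.X] d6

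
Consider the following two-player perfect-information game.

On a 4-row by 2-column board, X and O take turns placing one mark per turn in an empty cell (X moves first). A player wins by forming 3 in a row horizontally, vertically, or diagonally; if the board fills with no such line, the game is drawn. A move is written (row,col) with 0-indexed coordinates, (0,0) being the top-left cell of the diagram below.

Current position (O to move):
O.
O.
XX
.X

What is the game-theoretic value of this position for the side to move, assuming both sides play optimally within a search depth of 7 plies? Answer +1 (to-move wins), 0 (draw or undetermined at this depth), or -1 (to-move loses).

p1 O@[O./O./XX/.X]: (0,1)[OO/O./XX/.X]-1 (1,1)[O./OO/XX/.X]+0* (3,0)[O./O./XX/OX]-1
p2 X@[O./OO/XX/.X]: (0,1)[OX/OO/XX/.X]+0* (3,0)[O./OO/XX/XX]+0
p3 O@[OX/OO/XX/.X]: (3,0)[OX/OO/XX/OX]+0*
p4 X@[OX/OO/XX/OX] terminal +0; root [O./O./XX/.X] d7

value(O./O./XX/.X, O) = 0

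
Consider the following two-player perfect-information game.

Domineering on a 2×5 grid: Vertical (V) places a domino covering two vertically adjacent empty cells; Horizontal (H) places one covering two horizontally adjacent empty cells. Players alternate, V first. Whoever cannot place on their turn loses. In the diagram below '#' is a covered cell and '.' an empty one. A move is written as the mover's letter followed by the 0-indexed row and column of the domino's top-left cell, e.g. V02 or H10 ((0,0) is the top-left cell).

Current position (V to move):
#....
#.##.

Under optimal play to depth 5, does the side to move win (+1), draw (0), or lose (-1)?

value(#..../#.##., V) = -1

[#..../#.##.] V move#1: V01:-1/##.../####.*, V04:-1/#...#/#.###
[##.../####.] H move#2: H02:-1/####./####., H03:+1/##.##/####.*
[##.##/####.] end (terminal -1, V#3); searched #..../#.##. to 5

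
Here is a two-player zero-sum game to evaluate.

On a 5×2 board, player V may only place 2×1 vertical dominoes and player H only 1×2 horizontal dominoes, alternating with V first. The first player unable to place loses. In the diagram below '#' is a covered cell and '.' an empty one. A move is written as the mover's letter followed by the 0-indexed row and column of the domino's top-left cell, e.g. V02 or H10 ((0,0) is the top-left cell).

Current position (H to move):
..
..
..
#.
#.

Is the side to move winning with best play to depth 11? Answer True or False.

[../../../#./#.] H move#1: H00:-1/##/../../#./#., H10:+1/../##/../#./#.*, H20:-1/../../##/#./#.
[../##/../#./#.] V move#2: V21:-1/../##/.#/##/#.*, V31:-1/../##/../##/##
[../##/.#/##/#.] H move#3: H00:+1/##/##/.#/##/#.*
[##/##/.#/##/#.] end (terminal -1, V#4); searched ../../../#./#. to 11

H winning at [../../../#./#.]: True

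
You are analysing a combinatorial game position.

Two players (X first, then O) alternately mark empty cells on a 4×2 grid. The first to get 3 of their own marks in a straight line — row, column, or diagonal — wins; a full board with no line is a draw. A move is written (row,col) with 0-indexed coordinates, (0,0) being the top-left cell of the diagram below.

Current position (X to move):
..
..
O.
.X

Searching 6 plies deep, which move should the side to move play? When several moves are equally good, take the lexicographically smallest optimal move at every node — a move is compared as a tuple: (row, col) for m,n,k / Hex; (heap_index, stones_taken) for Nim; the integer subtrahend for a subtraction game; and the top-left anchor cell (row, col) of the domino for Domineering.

X's best at [../../O./.X]: (0,0)

ply 1, X at ../../O./.X | (0,0)=+0→X./../O./.X*; (0,1)=-1→.X/../O./.X; (1,0)=+0→../X./O./.X; (1,1)=+0→../.X/O./.X; (2,1)=+0→../../OX/.X; (3,0)=+0→../../O./XX
ply 2, O at X./../O./.X | (0,1)=+0→XO/../O./.X*; (1,0)=+0→X./O./O./.X; (1,1)=+0→X./.O/O./.X; (2,1)=+0→X./../OO/.X; (3,0)=+0→X./../O./OX
ply 3, X at XO/../O./.X | (1,0)=+0→XO/X./O./.X*; (1,1)=+0→XO/.X/O./.X; (2,1)=+0→XO/../OX/.X; (3,0)=+0→XO/../O./XX
ply 4, O at XO/X./O./.X | (1,1)=+0→XO/XO/O./.X*; (2,1)=+0→XO/X./OO/.X; (3,0)=+0→XO/X./O./OX
ply 5, X at XO/XO/O./.X | (2,1)=+0→XO/XO/OX/.X*; (3,0)=-1→XO/XO/O./XX
ply 6, O at XO/XO/OX/.X | (3,0)=+0→XO/XO/OX/OX*
ply 7: XO/XO/OX/OX is terminal +0 (X); from ../../O./.X depth 6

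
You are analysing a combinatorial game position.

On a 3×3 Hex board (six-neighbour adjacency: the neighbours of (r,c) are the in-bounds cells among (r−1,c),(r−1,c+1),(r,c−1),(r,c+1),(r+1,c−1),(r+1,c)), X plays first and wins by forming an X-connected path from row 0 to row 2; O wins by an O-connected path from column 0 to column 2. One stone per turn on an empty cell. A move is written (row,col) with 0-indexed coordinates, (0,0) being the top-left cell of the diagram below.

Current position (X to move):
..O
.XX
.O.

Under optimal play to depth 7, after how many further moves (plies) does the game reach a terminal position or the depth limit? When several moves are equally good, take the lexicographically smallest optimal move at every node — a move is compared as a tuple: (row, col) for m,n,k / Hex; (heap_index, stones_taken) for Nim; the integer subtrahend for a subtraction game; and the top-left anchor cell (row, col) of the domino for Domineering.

[..O/.XX/.O.] X move#1: (0,0):+1/X.O/.XX/.O.*, (0,1):+1/.XO/.XX/.O., (1,0):+1/..O/XXX/.O., (2,0):-1/..O/.XX/XO., (2,2):-1/..O/.XX/.OX
[X.O/.XX/.O.] O move#2: (0,1):-1/XOO/.XX/.O.*, (1,0):-1/X.O/OXX/.O., (2,0):-1/X.O/.XX/OO., (2,2):-1/X.O/.XX/.OO
[XOO/.XX/.O.] X move#3: (1,0):+1/XOO/XXX/.O.*, (2,0):-1/XOO/.XX/XO., (2,2):-1/XOO/.XX/.OX
[XOO/XXX/.O.] O move#4: (2,0):-1/XOO/XXX/OO.*, (2,2):-1/XOO/XXX/.OO
[XOO/XXX/OO.] X move#5: (2,2):+1/XOO/XXX/OOX*
[XOO/XXX/OOX] end (terminal -1, O#6); searched ..O/.XX/.O. to 7

PV length from [..O/.XX/.O.]: 5 plies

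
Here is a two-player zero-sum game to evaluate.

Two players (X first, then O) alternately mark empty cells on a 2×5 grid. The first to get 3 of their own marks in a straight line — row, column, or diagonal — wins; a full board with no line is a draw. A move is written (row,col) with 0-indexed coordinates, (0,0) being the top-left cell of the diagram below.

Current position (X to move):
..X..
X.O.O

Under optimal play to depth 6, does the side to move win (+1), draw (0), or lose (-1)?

value(..X../X.O.O, X) = 0

ply 1, X at ..X../X.O.O | (0,0)=-1→X.X../X.O.O; (0,1)=-1→.XX../X.O.O; (0,3)=-1→..XX./X.O.O; (0,4)=-1→..X.X/X.O.O; (1,1)=-1→..X../XXO.O; (1,3)=+0→..X../X.OXO*
ply 2, O at ..X../X.OXO | (0,0)=-1→O.X../X.OXO; (0,1)=+0→.OX../X.OXO*; (0,3)=+0→..XO./X.OXO; (0,4)=-1→..X.O/X.OXO; (1,1)=-1→..X../XOOXO
ply 3, X at .OX../X.OXO | (0,0)=+0→XOX../X.OXO*; (0,3)=+0→.OXX./X.OXO; (0,4)=+0→.OX.X/X.OXO; (1,1)=+0→.OX../XXOXO
ply 4, O at XOX../X.OXO | (0,3)=+0→XOXO./X.OXO*; (0,4)=+0→XOX.O/X.OXO; (1,1)=+0→XOX../XOOXO
ply 5, X at XOXO./X.OXO | (0,4)=+0→XOXOX/X.OXO*; (1,1)=+0→XOXO./XXOXO
ply 6, O at XOXOX/X.OXO | (1,1)=+0→XOXOX/XOOXO*
ply 7: XOXOX/XOOXO is terminal +0 (X); from ..X../X.O.O depth 6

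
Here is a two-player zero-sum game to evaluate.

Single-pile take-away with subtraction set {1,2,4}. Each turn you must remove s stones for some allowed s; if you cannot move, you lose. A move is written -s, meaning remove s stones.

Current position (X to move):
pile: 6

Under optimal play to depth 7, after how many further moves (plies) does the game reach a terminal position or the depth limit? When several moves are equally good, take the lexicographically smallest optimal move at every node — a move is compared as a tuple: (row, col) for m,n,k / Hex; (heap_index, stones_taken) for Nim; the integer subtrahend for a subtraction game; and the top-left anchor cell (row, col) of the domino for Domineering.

p1 X@[6]: -1[5]-1* -2[4]-1 -4[2]-1
p2 O@[5]: -1[4]-1 -2[3]+1* -4[1]-1
p3 X@[3]: -1[2]-1* -2[1]-1
p4 O@[2]: -1[1]-1 -2[0]+1*
p5 X@[0] terminal -1; root [6] d7

PV length from [6]: 4 plies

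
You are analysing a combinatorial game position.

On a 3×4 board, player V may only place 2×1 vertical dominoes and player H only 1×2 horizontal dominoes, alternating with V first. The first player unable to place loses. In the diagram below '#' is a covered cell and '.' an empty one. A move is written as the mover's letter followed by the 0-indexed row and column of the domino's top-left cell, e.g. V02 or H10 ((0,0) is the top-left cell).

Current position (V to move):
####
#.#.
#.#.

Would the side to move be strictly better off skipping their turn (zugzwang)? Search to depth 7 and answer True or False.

zugzwang(####/#.#./#.#., V) = False

p1 V@[####/#.#./#.#.]: V11[####/###./###.]+1* V13[####/#.##/#.##]+1
p2 H@[####/###./###.] terminal -1; root [####/#.#./#.#.] d7
if V skipped the turn, H would face:
~ p1 H@[####/#.#./#.#.] terminal -1; root [####/#.#./#.#.] d7
compare (V): move=+1 vs pass=+1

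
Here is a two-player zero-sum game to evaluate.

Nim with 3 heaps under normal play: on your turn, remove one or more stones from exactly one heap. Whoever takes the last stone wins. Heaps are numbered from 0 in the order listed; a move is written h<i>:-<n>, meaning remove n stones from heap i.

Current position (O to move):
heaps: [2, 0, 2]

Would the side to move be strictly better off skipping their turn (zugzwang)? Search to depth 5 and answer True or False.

zugzwang((2,0,2), O) = True

ply 1, O at (2,0,2) | h0:-1=-1→(1,0,2)*; h0:-2=-1→(0,0,2); h2:-1=-1→(2,0,1); h2:-2=-1→(2,0,0)
ply 2, X at (1,0,2) | h0:-1=-1→(0,0,2); h2:-1=+1→(1,0,1)*; h2:-2=-1→(1,0,0)
ply 3, O at (1,0,1) | h0:-1=-1→(0,0,1)*; h2:-1=-1→(1,0,0)
ply 4, X at (0,0,1) | h2:-1=+1→(0,0,0)*
ply 5: (0,0,0) is terminal -1 (O); from (2,0,2) depth 5
if O skipped the turn, X would face:
~ ply 1, X at (2,0,2) | h0:-1=-1→(1,0,2)*; h0:-2=-1→(0,0,2); h2:-1=-1→(2,0,1); h2:-2=-1→(2,0,0)
~ ply 2, O at (1,0,2) | h0:-1=-1→(0,0,2); h2:-1=+1→(1,0,1)*; h2:-2=-1→(1,0,0)
~ ply 3, X at (1,0,1) | h0:-1=-1→(0,0,1)*; h2:-1=-1→(1,0,0)
~ ply 4, O at (0,0,1) | h2:-1=+1→(0,0,0)*
~ ply 5: (0,0,0) is terminal -1 (X); from (2,0,2) depth 5
compare (O): move=-1 vs pass=+1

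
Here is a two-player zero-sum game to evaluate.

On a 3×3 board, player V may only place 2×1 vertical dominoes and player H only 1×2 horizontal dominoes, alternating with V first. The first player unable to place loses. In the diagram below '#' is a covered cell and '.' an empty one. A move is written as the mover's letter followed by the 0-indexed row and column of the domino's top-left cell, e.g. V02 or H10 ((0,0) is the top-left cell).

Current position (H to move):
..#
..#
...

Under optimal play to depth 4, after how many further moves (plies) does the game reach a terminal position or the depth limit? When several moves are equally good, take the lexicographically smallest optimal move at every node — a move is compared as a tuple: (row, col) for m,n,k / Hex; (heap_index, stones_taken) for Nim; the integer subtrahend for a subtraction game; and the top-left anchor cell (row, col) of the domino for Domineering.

p1 H@[..#/..#/...]: H00[###/..#/...]-1 H10[..#/###/...]+1* H20[..#/..#/##.]-1 H21[..#/..#/.##]-1
p2 V@[..#/###/...] terminal -1; root [..#/..#/...] d4

PV length from [..#/..#/...]: 1 ply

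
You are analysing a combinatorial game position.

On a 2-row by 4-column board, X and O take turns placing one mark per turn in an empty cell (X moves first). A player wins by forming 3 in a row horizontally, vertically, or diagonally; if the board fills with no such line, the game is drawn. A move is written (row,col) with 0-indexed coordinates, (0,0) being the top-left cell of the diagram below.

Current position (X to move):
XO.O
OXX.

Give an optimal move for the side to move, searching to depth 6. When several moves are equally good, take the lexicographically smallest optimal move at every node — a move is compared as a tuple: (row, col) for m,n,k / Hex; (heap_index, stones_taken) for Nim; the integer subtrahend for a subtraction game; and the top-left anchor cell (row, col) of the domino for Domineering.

X's best at [XO.O/OXX.]: (1,3)

p1 X@[XO.O/OXX.]: (0,2)[XOXO/OXX.]+0 (1,3)[XO.O/OXXX]+1*
p2 O@[XO.O/OXXX] terminal -1; root [XO.O/OXX.] d6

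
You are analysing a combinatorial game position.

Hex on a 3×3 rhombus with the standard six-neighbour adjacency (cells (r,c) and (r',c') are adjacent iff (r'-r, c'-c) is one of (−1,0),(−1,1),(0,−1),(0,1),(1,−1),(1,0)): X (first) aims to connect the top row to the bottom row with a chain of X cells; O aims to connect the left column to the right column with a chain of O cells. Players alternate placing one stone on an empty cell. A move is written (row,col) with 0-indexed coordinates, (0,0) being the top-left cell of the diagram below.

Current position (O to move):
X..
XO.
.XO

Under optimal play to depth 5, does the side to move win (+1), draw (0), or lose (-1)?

p1 O@[X../XO./.XO]: (0,1)[XO./XO./.XO]-1 (0,2)[X.O/XO./.XO]-1 (1,2)[X../XOO/.XO]-1 (2,0)[X../XO./OXO]+1*
p2 X@[X../XO./OXO]: (0,1)[XX./XO./OXO]-1* (0,2)[X.X/XO./OXO]-1 (1,2)[X../XOX/OXO]-1
p3 O@[XX./XO./OXO]: (0,2)[XXO/XO./OXO]+1* (1,2)[XX./XOO/OXO]+1
p4 X@[XXO/XO./OXO] terminal -1; root [X../XO./.XO] d5

value(X../XO./.XO, O) = +1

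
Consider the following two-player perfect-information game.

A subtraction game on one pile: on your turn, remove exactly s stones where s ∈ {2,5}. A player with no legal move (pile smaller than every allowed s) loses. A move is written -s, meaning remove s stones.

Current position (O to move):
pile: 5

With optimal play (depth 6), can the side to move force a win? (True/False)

[5] O move#1: -2:-1/3, -5:+1/0*
[0] end (terminal -1, X#2); searched 5 to 6

O winning at [5]: True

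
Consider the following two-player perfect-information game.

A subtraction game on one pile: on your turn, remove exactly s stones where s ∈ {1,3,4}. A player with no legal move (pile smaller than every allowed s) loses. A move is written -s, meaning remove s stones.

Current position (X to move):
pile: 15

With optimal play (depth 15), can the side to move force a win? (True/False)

X winning at [15]: True

[15] X move#1: -1:+1/14*, -3:-1/12, -4:-1/11
[14] O move#2: -1:-1/13*, -3:-1/11, -4:-1/10
[13] X move#3: -1:-1/12, -3:-1/10, -4:+1/9*
[9] O move#4: -1:-1/8*, -3:-1/6, -4:-1/5
[8] X move#5: -1:+1/7*, -3:-1/5, -4:-1/4
[7] O move#6: -1:-1/6*, -3:-1/4, -4:-1/3
[6] X move#7: -1:-1/5, -3:-1/3, -4:+1/2*
[2] O move#8: -1:-1/1*
[1] X move#9: -1:+1/0*
[0] end (terminal -1, O#10); searched 15 to 15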